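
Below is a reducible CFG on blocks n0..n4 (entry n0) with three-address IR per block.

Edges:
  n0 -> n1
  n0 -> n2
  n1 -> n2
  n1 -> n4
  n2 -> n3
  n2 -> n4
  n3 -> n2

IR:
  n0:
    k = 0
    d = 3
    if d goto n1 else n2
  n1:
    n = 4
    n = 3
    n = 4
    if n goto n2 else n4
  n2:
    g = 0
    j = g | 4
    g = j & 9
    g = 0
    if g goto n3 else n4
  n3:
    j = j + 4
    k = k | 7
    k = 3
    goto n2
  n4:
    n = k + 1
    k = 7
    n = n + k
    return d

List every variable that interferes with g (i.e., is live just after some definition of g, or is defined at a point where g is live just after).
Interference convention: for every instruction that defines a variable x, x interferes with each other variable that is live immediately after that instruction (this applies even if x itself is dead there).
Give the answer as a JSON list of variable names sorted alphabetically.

Answer: ["d", "j", "k"]

Analysis:
Per-block:
  n0: {d,k} / ∅
  n1: {n} / ∅
  n2: {g,j} / ∅
  n3: {j,k} / {j,k}
  n4: {k,n} / {d,k}

Liveness:
  n0 li=∅ lo={d,k}
  n1 li={d,k} lo={d,k}
  n2 li={d,k} lo={d,j,k}
  n3 li={d,j,k} lo={d,k}
  n4 li={d,k} lo=∅

Conflict graph:
  d — {g,j,k,n}
  g — {d,j,k}
  j — {d,g,k}
  k — {d,g,j,n}
  n — {d,k}

N(g) = ["d", "j", "k"]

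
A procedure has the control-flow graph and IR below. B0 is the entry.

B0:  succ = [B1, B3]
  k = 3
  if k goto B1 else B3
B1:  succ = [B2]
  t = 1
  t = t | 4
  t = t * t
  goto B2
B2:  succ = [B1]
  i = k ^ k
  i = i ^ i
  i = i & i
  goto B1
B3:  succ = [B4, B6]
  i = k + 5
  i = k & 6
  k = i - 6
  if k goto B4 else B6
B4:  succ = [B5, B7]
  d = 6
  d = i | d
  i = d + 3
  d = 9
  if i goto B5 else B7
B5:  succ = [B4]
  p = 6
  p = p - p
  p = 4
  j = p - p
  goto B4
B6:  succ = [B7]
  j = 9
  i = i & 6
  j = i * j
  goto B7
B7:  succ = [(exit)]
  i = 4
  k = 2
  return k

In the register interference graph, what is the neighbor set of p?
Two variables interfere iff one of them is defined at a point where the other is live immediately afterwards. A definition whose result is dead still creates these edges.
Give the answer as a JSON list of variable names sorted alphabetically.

Block summaries:
  B0: def={k} ue=∅
  B1: def={t} ue=∅
  B2: def={i} ue={k}
  B3: def={i,k} ue={k}
  B4: def={d,i} ue={i}
  B5: def={j,p} ue=∅
  B6: def={i,j} ue={i}
  B7: def={i,k} ue=∅

Live sets:
  live B0: ∅→{k}
  live B1: {k}→{k}
  live B2: {k}→{k}
  live B3: {k}→{i}
  live B4: {i}→{i}
  live B5: {i}→{i}
  live B6: {i}→∅
  live B7: ∅→∅

Conflict graph:
  d: {i}
  i: {d,j,k,p}
  j: {i}
  k: {i,t}
  p: {i}
  t: {k}

N(p) = ["i"]

Answer: ["i"]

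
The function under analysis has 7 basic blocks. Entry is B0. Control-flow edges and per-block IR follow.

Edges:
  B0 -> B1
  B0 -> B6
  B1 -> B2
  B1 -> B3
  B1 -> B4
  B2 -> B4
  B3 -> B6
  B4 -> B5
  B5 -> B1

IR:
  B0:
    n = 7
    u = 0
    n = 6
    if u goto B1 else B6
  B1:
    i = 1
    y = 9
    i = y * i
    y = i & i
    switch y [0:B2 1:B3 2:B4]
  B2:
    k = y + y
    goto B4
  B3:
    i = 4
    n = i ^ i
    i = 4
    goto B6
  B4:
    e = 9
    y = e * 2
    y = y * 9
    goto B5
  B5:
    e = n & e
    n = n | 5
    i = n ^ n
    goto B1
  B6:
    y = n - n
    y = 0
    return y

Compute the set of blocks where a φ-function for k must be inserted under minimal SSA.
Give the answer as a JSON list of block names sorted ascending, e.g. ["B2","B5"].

Answer: ["B1", "B4", "B6"]

Analysis:
idom tree: B1←B0 B2←B1 B3←B1 B4←B1 B5←B4 B6←B0
Join-block Dom:
  B1: preds {B0,B5}: {B0} ∩ {B0,B1,B4,B5} = {B0}; idom=B0
  B4: preds {B1,B2}: {B0,B1} ∩ {B0,B1,B2} = {B0,B1}; idom=B1
  B6: preds {B0,B3}: {B0} ∩ {B0,B1,B3} = {B0}; idom=B0

DF walk-up:
  join B1 pred B0: · stop@B0
  join B1 pred B5: B5→B4→B1 stop@B0
  join B4 pred B1: · stop@B1
  join B4 pred B2: B2 stop@B1
  join B6 pred B0: · stop@B0
  join B6 pred B3: B3→B1 stop@B0
  DF(B0)=∅
  DF(B1)={B1,B6}
  DF(B2)={B4}
  DF(B3)={B6}
  DF(B4)={B1}
  DF(B5)={B1}
  DF(B6)=∅

φ for k: defs {B2}
  DF⁺ = {B1,B4,B6}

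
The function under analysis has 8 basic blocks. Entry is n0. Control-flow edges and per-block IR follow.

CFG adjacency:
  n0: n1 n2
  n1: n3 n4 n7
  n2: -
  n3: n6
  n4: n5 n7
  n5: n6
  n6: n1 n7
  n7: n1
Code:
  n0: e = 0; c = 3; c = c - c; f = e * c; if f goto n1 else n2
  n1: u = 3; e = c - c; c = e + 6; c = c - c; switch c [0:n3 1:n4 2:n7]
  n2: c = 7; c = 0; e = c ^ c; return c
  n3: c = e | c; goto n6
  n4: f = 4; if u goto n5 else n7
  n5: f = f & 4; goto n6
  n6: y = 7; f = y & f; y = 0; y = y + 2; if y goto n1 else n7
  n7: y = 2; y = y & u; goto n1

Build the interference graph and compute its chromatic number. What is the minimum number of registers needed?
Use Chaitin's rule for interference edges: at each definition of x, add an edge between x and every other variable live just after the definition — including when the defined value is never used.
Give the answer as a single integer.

Answer: 4

Analysis:
Block summaries:
  n0: def={c,e,f} ue=∅
  n1: def={c,e,u} ue={c}
  n2: def={c,e} ue=∅
  n3: def={c} ue={c,e}
  n4: def={f} ue={u}
  n5: def={f} ue={f}
  n6: def={f,y} ue={f}
  n7: def={y} ue={u}

Backward fixpoint:
  n0: in=∅ out={c,f}
  n1: in={c,f} out={c,e,f,u}
  n2: in=∅ out=∅
  n3: in={c,e,f,u} out={c,f,u}
  n4: in={c,u} out={c,f,u}
  n5: in={c,f,u} out={c,f,u}
  n6: in={c,f,u} out={c,f,u}
  n7: in={c,f,u} out={c,f}

Conflict graph:
  c — {e,f,u,y}
  e — {c,f,u}
  f — {c,e,u,y}
  u — {c,e,f,y}
  y — {c,f,u}

Chromatic number:
  clique {c,e,f,u} ⇒ need ≥ 4
  assign c→c0 e→c3 f→c1 u→c2 y→c3 — no edge inside a register ⇒ χ ≤ 4
  χ = 4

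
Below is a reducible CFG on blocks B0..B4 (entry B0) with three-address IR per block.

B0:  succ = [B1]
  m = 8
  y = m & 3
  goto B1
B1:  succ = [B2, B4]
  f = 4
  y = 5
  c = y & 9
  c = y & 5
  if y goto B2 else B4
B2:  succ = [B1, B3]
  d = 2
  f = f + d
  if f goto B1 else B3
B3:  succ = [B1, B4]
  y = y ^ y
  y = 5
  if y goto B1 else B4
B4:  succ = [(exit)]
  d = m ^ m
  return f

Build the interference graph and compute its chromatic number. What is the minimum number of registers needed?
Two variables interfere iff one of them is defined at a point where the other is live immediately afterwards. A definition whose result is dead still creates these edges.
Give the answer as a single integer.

Per-block:
  B0 def {m,y} use ∅
  B1 def {c,f,y} use ∅
  B2 def {d,f} use {f}
  B3 def {y} use {y}
  B4 def {d} use {f,m}

Backward fixpoint:
  B0: in=∅ out={m}
  B1: in={m} out={f,m,y}
  B2: in={f,m,y} out={f,m,y}
  B3: in={f,m,y} out={f,m}
  B4: in={f,m} out=∅

Interference:
  c — {f,m,y}
  d — {f,m,y}
  f — {c,d,m,y}
  m — {c,d,f,y}
  y — {c,d,f,m}

Colouring:
  {c,f,m,y} pairwise interfere (4-clique) ⇒ χ ≥ 4
  4-colouring: c0={f}  c1={m}  c2={y}  c3={c,d}
  χ = 4

Answer: 4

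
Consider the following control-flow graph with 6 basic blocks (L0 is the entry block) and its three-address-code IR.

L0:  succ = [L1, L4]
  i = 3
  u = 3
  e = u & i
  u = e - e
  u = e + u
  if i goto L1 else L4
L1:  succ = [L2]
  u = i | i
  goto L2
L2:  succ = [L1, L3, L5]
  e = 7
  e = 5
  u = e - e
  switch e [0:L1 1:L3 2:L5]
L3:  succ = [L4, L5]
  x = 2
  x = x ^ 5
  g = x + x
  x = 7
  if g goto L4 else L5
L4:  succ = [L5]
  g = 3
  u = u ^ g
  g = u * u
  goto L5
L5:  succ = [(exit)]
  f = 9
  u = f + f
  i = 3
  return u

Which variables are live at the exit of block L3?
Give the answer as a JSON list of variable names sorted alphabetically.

Answer: ["u"]

Derivation:
Per-block:
  L0: def={e,i,u} ue=∅
  L1: def={u} ue={i}
  L2: def={e,u} ue=∅
  L3: def={g,x} ue=∅
  L4: def={g,u} ue={u}
  L5: def={f,i,u} ue=∅

Live sets:
  L0: in=∅ out={i,u}
  L1: in={i} out={i}
  L2: in={i} out={i,u}
  L3: in={u} out={u}
  L4: in={u} out=∅
  L5: in=∅ out=∅

live-out(L3) = ["u"]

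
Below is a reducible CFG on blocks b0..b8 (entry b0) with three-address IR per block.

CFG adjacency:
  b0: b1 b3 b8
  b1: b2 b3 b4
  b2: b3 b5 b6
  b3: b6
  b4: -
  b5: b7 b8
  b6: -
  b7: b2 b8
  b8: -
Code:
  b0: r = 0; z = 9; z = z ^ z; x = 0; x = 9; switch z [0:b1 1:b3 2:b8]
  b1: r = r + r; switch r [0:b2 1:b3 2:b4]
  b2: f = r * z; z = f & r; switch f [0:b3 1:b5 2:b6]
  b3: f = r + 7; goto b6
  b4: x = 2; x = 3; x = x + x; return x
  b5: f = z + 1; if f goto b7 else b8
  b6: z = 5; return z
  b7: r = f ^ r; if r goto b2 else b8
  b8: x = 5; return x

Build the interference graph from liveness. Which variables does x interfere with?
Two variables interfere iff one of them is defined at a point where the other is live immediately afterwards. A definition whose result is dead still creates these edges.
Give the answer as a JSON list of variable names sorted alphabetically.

Per-block:
  b0: def={r,x,z} ue=∅
  b1: def={r} ue={r}
  b2: def={f,z} ue={r,z}
  b3: def={f} ue={r}
  b4: def={x} ue=∅
  b5: def={f} ue={z}
  b6: def={z} ue=∅
  b7: def={r} ue={f,r}
  b8: def={x} ue=∅

Live sets:
  live b0: ∅→{r,z}
  live b1: {r,z}→{r,z}
  live b2: {r,z}→{r,z}
  live b3: {r}→∅
  live b4: ∅→∅
  live b5: {r,z}→{f,r,z}
  live b6: ∅→∅
  live b7: {f,r,z}→{r,z}
  live b8: ∅→∅

Interfere edges:
  f↔{r,z}
  r↔{f,x,z}
  x↔{r,z}
  z↔{f,r,x}

N(x) = ["r", "z"]

Answer: ["r", "z"]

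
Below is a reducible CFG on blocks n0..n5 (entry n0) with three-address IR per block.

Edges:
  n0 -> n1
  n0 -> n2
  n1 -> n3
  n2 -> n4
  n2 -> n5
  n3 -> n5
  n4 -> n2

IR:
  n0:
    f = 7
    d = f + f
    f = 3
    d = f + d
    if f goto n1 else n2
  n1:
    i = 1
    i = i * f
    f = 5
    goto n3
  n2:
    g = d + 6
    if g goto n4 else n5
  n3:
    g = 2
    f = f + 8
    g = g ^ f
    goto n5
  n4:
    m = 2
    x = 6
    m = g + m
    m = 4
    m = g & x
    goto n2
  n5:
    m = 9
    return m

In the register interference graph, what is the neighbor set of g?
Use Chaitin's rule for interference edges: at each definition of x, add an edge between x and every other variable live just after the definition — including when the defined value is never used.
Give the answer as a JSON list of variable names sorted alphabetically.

Answer: ["d", "f", "m", "x"]

Analysis:
Block summaries:
  n0: {d,f} / ∅
  n1: {f,i} / {f}
  n2: {g} / {d}
  n3: {f,g} / {f}
  n4: {m,x} / {g}
  n5: {m} / ∅

Backward fixpoint:
  n0: in=∅ out={d,f}
  n1: in={f} out={f}
  n2: in={d} out={d,g}
  n3: in={f} out=∅
  n4: in={d,g} out={d}
  n5: in=∅ out=∅

Interfere edges:
  d↔{f,g,m,x}
  f↔{d,g,i}
  g↔{d,f,m,x}
  i↔{f}
  m↔{d,g,x}
  x↔{d,g,m}

N(g) = ["d", "f", "m", "x"]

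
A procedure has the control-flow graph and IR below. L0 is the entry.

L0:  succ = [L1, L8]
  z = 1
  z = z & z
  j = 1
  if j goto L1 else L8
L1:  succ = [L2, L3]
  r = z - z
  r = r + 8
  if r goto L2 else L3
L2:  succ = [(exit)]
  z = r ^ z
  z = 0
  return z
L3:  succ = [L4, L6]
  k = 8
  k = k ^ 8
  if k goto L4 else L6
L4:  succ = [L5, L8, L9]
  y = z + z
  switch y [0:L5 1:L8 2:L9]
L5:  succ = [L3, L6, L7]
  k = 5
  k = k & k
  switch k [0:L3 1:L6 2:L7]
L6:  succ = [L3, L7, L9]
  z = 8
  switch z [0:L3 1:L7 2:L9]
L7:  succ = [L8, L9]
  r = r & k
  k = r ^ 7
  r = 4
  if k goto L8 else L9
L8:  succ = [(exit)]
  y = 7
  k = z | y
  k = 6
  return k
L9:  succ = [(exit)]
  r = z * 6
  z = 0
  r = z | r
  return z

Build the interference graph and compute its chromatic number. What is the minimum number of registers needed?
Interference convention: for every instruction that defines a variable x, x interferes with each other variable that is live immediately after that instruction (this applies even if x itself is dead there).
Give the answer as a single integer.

def/use:
  L0 def {j,z} use ∅
  L1 def {r} use {z}
  L2 def {z} use {r,z}
  L3 def {k} use ∅
  L4 def {y} use {z}
  L5 def {k} use ∅
  L6 def {z} use ∅
  L7 def {k,r} use {k,r}
  L8 def {k,y} use {z}
  L9 def {r,z} use {z}

Backward fixpoint:
  L0 li=∅ lo={z}
  L1 li={z} lo={r,z}
  L2 li={r,z} lo=∅
  L3 li={r,z} lo={k,r,z}
  L4 li={r,z} lo={r,z}
  L5 li={r,z} lo={k,r,z}
  L6 li={k,r} lo={k,r,z}
  L7 li={k,r,z} lo={z}
  L8 li={z} lo=∅
  L9 li={z} lo=∅

Interference:
  j: {z}
  k: {r,z}
  r: {k,y,z}
  y: {r,z}
  z: {j,k,r,y}

Chromatic number:
  {k,r,z} pairwise interfere (3-clique) ⇒ χ ≥ 3
  3-colouring: r0={z}  r1={j,r}  r2={k,y}
  χ = 3

Answer: 3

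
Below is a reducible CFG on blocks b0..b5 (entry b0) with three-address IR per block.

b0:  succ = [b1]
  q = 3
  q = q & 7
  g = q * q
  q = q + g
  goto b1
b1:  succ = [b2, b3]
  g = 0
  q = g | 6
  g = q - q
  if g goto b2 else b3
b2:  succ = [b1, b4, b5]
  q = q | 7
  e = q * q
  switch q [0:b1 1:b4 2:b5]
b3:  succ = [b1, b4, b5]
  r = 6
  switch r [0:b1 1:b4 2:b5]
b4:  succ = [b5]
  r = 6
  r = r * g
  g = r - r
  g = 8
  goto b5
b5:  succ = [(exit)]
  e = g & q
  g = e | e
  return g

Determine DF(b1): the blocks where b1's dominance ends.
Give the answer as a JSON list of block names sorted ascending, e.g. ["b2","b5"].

Answer: ["b1"]

Working:
idom tree: b1←b0 b2←b1 b3←b1 b4←b1 b5←b1
Dom at joins:
  b1: preds {b0,b2,b3}: {b0} ∩ {b0,b1,b2} ∩ {b0,b1,b3} = {b0}; idom=b0
  b4: preds {b2,b3}: {b0,b1,b2} ∩ {b0,b1,b3} = {b0,b1}; idom=b1
  b5: preds {b2,b3,b4}: {b0,b1,b2} ∩ {b0,b1,b3} ∩ {b0,b1,b4} = {b0,b1}; idom=b1

Frontier:
  b1←b0: walk · to b0
  b1←b2: walk b2→b1 to b0
  b1←b3: walk b3→b1 to b0
  b4←b2: walk b2 to b1
  b4←b3: walk b3 to b1
  b5←b2: walk b2 to b1
  b5←b3: walk b3 to b1
  b5←b4: walk b4 to b1
  DF(b0)=∅
  DF(b1)={b1}
  DF(b2)={b1,b4,b5}
  DF(b3)={b1,b4,b5}
  DF(b4)={b5}
  DF(b5)=∅

DF(b1) = ["b1"]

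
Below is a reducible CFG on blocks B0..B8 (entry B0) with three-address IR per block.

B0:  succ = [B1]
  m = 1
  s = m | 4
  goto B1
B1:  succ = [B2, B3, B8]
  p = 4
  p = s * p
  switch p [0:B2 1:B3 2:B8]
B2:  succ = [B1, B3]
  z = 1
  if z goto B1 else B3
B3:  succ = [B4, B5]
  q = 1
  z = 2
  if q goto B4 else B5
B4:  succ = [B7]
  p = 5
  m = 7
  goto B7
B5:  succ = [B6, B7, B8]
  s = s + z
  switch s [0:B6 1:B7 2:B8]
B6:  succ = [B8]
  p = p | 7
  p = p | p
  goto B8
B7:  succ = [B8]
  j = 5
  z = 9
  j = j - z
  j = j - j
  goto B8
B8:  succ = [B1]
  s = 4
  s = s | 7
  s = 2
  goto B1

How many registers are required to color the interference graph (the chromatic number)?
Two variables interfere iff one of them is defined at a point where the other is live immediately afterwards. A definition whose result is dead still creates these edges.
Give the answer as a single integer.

Per-block:
  B0: def={m,s} ue=∅
  B1: def={p} ue={s}
  B2: def={z} ue=∅
  B3: def={q,z} ue=∅
  B4: def={m,p} ue=∅
  B5: def={s} ue={s,z}
  B6: def={p} ue={p}
  B7: def={j,z} ue=∅
  B8: def={s} ue=∅

Backward fixpoint:
  B0 li=∅ lo={s}
  B1 li={s} lo={p,s}
  B2 li={p,s} lo={p,s}
  B3 li={p,s} lo={p,s,z}
  B4 li=∅ lo=∅
  B5 li={p,s,z} lo={p}
  B6 li={p} lo=∅
  B7 li=∅ lo=∅
  B8 li=∅ lo={s}

Conflict graph:
  j↔{z}
  m↔∅
  p↔{q,s,z}
  q↔{p,s,z}
  s↔{p,q,z}
  z↔{j,p,q,s}

Colouring:
  clique {p,q,s,z} ⇒ need ≥ 4
  assign j→R1 m→R0 p→R1 q→R2 s→R3 z→R0 — no edge inside a register ⇒ χ ≤ 4
  χ = 4

Answer: 4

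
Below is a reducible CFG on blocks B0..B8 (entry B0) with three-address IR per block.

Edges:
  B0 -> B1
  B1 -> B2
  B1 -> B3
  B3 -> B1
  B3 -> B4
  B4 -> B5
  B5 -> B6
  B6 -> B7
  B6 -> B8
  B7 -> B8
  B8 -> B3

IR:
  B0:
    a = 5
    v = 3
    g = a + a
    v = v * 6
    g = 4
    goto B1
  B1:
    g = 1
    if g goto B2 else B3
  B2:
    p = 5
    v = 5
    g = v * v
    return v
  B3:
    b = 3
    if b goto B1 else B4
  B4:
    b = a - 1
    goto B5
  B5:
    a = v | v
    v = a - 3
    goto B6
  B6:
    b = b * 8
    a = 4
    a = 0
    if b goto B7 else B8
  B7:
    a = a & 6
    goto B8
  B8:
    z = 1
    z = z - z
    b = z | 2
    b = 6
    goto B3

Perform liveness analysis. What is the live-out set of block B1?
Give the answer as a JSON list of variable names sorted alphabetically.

Answer: ["a", "v"]

Working:
def/use:
  B0: def={a,g,v} ue=∅
  B1: def={g} ue=∅
  B2: def={g,p,v} ue=∅
  B3: def={b} ue=∅
  B4: def={b} ue={a}
  B5: def={a,v} ue={v}
  B6: def={a,b} ue={b}
  B7: def={a} ue={a}
  B8: def={b,z} ue=∅

Backward fixpoint:
  live B0: ∅→{a,v}
  live B1: {a,v}→{a,v}
  live B2: ∅→∅
  live B3: {a,v}→{a,v}
  live B4: {a,v}→{b,v}
  live B5: {b,v}→{b,v}
  live B6: {b,v}→{a,v}
  live B7: {a,v}→{a,v}
  live B8: {a,v}→{a,v}

live-out(B1) = ["a", "v"]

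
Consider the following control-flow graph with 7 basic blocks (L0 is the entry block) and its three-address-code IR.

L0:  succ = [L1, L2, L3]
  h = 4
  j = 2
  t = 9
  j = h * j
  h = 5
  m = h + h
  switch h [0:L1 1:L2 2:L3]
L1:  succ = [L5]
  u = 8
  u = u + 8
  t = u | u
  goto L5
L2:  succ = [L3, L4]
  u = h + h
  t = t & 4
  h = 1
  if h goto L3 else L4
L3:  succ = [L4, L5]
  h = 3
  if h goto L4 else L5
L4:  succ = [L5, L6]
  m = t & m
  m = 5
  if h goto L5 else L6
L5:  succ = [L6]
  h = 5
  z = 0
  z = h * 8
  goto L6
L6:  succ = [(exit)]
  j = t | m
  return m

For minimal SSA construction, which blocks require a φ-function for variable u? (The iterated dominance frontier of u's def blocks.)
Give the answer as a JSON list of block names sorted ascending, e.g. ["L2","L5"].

Answer: ["L3", "L4", "L5", "L6"]

Derivation:
idom tree: L1←L0 L2←L0 L3←L0 L4←L0 L5←L0 L6←L0
Dom at joins:
  L3: preds {L0,L2}: {L0} ∩ {L0,L2} = {L0}; idom=L0
  L4: preds {L2,L3}: {L0,L2} ∩ {L0,L3} = {L0}; idom=L0
  L5: preds {L1,L3,L4}: {L0,L1} ∩ {L0,L3} ∩ {L0,L4} = {L0}; idom=L0
  L6: preds {L4,L5}: {L0,L4} ∩ {L0,L5} = {L0}; idom=L0

DF derivation:
  join L3 pred L0: · stop@L0
  join L3 pred L2: L2 stop@L0
  join L4 pred L2: L2 stop@L0
  join L4 pred L3: L3 stop@L0
  join L5 pred L1: L1 stop@L0
  join L5 pred L3: L3 stop@L0
  join L5 pred L4: L4 stop@L0
  join L6 pred L4: L4 stop@L0
  join L6 pred L5: L5 stop@L0
  DF(L0)=∅
  DF(L1)={L5}
  DF(L2)={L3,L4}
  DF(L3)={L4,L5}
  DF(L4)={L5,L6}
  DF(L5)={L6}
  DF(L6)=∅

φ for u: defs {L1,L2}
  DF⁺ = {L3,L4,L5,L6}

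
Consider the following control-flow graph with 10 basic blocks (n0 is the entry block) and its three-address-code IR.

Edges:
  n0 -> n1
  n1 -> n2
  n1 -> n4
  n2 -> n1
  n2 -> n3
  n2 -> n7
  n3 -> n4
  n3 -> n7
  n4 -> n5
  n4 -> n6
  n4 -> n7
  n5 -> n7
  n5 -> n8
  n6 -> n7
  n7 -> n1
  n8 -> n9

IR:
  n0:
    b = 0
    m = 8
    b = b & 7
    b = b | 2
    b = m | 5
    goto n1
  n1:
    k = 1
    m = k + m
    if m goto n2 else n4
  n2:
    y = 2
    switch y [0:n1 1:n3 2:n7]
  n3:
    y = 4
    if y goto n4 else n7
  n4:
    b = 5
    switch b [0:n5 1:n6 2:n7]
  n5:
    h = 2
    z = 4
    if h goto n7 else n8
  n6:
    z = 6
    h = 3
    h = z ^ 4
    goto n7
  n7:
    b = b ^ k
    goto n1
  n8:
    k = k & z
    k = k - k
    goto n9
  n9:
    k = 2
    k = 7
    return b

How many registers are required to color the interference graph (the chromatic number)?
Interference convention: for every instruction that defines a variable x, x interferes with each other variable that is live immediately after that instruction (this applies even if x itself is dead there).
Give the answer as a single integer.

Answer: 5

Analysis:
def/use:
  n0: def={b,m} ue=∅
  n1: def={k,m} ue={m}
  n2: def={y} ue=∅
  n3: def={y} ue=∅
  n4: def={b} ue=∅
  n5: def={h,z} ue=∅
  n6: def={h,z} ue=∅
  n7: def={b} ue={b,k}
  n8: def={k} ue={k,z}
  n9: def={k} ue={b}

Backward fixpoint:
  n0: in=∅ out={b,m}
  n1: in={b,m} out={b,k,m}
  n2: in={b,k,m} out={b,k,m}
  n3: in={b,k,m} out={b,k,m}
  n4: in={k,m} out={b,k,m}
  n5: in={b,k,m} out={b,k,m,z}
  n6: in={b,k,m} out={b,k,m}
  n7: in={b,k,m} out={b,m}
  n8: in={b,k,z} out={b}
  n9: in={b} out=∅

Interfere edges:
  b↔{h,k,m,y,z}
  h↔{b,k,m,z}
  k↔{b,h,m,y,z}
  m↔{b,h,k,y,z}
  y↔{b,k,m}
  z↔{b,h,k,m}

Chromatic number:
  clique {b,h,k,m,z} ⇒ need ≥ 5
  assign b→r0 h→r3 k→r1 m→r2 y→r3 z→r4 — no edge inside a register ⇒ χ ≤ 5
  χ = 5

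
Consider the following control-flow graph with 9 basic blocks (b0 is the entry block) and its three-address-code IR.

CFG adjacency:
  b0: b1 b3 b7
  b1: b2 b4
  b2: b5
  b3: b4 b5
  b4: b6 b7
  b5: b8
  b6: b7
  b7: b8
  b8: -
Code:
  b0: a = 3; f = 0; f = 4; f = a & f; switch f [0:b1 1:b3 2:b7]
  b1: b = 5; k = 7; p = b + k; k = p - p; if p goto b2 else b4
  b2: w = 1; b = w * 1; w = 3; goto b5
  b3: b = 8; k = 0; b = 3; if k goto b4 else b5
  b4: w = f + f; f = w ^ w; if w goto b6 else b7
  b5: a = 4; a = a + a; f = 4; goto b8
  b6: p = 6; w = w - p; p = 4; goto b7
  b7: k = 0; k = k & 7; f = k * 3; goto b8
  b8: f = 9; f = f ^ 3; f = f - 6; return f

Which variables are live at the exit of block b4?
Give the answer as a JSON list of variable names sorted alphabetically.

Answer: ["w"]

Analysis:
def/use:
  b0: def={a,f} ue=∅
  b1: def={b,k,p} ue=∅
  b2: def={b,w} ue=∅
  b3: def={b,k} ue=∅
  b4: def={f,w} ue={f}
  b5: def={a,f} ue=∅
  b6: def={p,w} ue={w}
  b7: def={f,k} ue=∅
  b8: def={f} ue=∅

Live sets:
  b0 li=∅ lo={f}
  b1 li={f} lo={f}
  b2 li=∅ lo=∅
  b3 li={f} lo={f}
  b4 li={f} lo={w}
  b5 li=∅ lo=∅
  b6 li={w} lo=∅
  b7 li=∅ lo=∅
  b8 li=∅ lo=∅

live-out(b4) = ["w"]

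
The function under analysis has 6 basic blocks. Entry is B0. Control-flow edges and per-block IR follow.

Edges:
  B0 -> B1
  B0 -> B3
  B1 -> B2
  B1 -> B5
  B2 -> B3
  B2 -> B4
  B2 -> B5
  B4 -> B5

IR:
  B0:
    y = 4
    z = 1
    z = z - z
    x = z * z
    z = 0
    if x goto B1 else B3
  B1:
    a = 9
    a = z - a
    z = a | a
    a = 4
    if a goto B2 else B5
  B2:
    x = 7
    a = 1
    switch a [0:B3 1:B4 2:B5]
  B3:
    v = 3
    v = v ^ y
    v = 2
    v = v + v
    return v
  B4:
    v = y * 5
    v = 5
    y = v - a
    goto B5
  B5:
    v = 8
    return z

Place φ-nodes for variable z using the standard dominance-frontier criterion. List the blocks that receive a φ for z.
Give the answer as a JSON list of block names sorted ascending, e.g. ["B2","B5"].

Answer: ["B3"]

Working:
idom tree: B1←B0 B2←B1 B3←B0 B4←B2 B5←B1
Dom∩ at merges:
  B3: preds {B0,B2}: {B0} ∩ {B0,B1,B2} = {B0}; idom=B0
  B5: preds {B1,B2,B4}: {B0,B1} ∩ {B0,B1,B2} ∩ {B0,B1,B2,B4} = {B0,B1}; idom=B1

Frontier:
  B3←B0: walk · to B0
  B3←B2: walk B2→B1 to B0
  B5←B1: walk · to B1
  B5←B2: walk B2 to B1
  B5←B4: walk B4→B2 to B1
  B0: DF=∅
  B1: DF={B3}
  B2: DF={B3,B5}
  B3: DF=∅
  B4: DF={B5}
  B5: DF=∅

φ for z: defs {B0,B1}
  DF⁺ = {B3}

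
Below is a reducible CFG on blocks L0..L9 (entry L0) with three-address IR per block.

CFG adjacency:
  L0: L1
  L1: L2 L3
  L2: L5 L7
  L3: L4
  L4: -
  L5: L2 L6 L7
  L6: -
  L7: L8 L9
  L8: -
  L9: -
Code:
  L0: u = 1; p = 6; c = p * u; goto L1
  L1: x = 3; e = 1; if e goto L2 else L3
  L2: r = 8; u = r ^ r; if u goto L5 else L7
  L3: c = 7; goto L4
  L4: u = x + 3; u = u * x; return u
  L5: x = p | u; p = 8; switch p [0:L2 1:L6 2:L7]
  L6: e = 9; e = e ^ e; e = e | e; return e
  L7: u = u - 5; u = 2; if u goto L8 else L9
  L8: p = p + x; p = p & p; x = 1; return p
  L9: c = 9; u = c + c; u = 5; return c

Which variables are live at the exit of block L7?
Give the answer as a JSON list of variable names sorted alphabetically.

Answer: ["p", "x"]

Analysis:
Block summaries:
  L0: {c,p,u} / ∅
  L1: {e,x} / ∅
  L2: {r,u} / ∅
  L3: {c} / ∅
  L4: {u} / {x}
  L5: {p,x} / {p,u}
  L6: {e} / ∅
  L7: {u} / {u}
  L8: {p,x} / {p,x}
  L9: {c,u} / ∅

Live sets:
  live L0: ∅→{p}
  live L1: {p}→{p,x}
  live L2: {p,x}→{p,u,x}
  live L3: {x}→{x}
  live L4: {x}→∅
  live L5: {p,u}→{p,u,x}
  live L6: ∅→∅
  live L7: {p,u,x}→{p,x}
  live L8: {p,x}→∅
  live L9: ∅→∅

live-out(L7) = ["p", "x"]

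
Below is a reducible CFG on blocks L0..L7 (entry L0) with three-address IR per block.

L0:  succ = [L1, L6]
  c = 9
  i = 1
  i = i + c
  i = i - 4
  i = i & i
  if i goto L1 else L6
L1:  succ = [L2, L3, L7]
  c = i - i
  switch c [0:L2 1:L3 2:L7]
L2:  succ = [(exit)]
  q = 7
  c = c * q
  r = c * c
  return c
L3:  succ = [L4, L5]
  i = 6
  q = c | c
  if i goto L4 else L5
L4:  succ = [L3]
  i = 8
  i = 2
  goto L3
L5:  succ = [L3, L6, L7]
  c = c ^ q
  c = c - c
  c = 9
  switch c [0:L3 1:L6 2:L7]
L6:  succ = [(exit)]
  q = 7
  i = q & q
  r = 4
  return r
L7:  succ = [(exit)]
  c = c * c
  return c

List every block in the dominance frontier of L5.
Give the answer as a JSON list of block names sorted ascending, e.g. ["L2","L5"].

idom tree: L1←L0 L2←L1 L3←L1 L4←L3 L5←L3 L6←L0 L7←L1
Dom∩ at merges:
  L3: preds {L1,L4,L5}: {L0,L1} ∩ {L0,L1,L3,L4} ∩ {L0,L1,L3,L5} = {L0,L1}; idom=L1
  L6: preds {L0,L5}: {L0} ∩ {L0,L1,L3,L5} = {L0}; idom=L0
  L7: preds {L1,L5}: {L0,L1} ∩ {L0,L1,L3,L5} = {L0,L1}; idom=L1

DF derivation:
  L3←L1: walk · to L1
  L3←L4: walk L4→L3 to L1
  L3←L5: walk L5→L3 to L1
  L6←L0: walk · to L0
  L6←L5: walk L5→L3→L1 to L0
  L7←L1: walk · to L1
  L7←L5: walk L5→L3 to L1
  L0 → ∅
  L1 → {L6}
  L2 → ∅
  L3 → {L3,L6,L7}
  L4 → {L3}
  L5 → {L3,L6,L7}
  L6 → ∅
  L7 → ∅

DF(L5) = ["L3", "L6", "L7"]

Answer: ["L3", "L6", "L7"]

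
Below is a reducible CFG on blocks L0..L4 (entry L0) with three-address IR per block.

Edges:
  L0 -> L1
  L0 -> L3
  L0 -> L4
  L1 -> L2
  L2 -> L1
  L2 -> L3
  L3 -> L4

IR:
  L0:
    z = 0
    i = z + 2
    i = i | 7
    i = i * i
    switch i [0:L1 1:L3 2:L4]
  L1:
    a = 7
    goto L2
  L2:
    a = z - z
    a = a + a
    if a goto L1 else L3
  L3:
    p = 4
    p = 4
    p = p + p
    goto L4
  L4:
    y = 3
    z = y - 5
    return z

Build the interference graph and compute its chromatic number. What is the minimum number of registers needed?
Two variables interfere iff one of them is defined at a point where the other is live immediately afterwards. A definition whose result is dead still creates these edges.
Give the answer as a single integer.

Answer: 2

Working:
Per-block:
  L0: def={i,z} ue=∅
  L1: def={a} ue=∅
  L2: def={a} ue={z}
  L3: def={p} ue=∅
  L4: def={y,z} ue=∅

Backward fixpoint:
  L0: in=∅ out={z}
  L1: in={z} out={z}
  L2: in={z} out={z}
  L3: in=∅ out=∅
  L4: in=∅ out=∅

Interfere edges:
  a: {z}
  i: {z}
  p: ∅
  y: ∅
  z: {a,i}

Chromatic number:
  clique {a,z} ⇒ need ≥ 2
  2-colouring: r0={p,y,z}  r1={a,i}
  χ = 2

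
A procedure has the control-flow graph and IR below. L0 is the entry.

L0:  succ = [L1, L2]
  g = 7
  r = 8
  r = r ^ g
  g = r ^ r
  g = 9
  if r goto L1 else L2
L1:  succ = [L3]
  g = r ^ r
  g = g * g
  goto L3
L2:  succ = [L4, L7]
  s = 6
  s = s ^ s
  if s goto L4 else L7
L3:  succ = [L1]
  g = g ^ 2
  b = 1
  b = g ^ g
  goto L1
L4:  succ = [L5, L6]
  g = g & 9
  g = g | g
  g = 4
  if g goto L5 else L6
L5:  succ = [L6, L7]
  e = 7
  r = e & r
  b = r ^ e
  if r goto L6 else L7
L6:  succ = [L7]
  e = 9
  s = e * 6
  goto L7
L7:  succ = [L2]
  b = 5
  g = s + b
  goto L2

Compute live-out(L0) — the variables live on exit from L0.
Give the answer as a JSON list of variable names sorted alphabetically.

Per-block:
  L0 def {g,r} use ∅
  L1 def {g} use {r}
  L2 def {s} use ∅
  L3 def {b,g} use {g}
  L4 def {g} use {g}
  L5 def {b,e,r} use {r}
  L6 def {e,s} use ∅
  L7 def {b,g} use {s}

Live sets:
  L0 li=∅ lo={g,r}
  L1 li={r} lo={g,r}
  L2 li={g,r} lo={g,r,s}
  L3 li={g,r} lo={r}
  L4 li={g,r,s} lo={r,s}
  L5 li={r,s} lo={r,s}
  L6 li={r} lo={r,s}
  L7 li={r,s} lo={g,r}

live-out(L0) = ["g", "r"]

Answer: ["g", "r"]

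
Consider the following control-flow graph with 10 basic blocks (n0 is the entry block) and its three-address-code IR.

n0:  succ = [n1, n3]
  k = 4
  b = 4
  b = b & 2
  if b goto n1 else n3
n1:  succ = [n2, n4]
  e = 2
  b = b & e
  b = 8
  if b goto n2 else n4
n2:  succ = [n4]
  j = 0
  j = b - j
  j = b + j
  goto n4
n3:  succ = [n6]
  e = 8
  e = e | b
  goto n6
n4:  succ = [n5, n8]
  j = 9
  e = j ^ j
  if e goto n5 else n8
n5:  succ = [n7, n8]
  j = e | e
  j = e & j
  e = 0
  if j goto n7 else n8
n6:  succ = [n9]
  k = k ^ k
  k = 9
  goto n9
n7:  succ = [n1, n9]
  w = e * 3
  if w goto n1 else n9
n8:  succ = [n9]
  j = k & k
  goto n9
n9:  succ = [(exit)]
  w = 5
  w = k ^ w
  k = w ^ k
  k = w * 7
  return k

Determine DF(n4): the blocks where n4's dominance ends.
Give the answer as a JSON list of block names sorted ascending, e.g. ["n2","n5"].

Answer: ["n1", "n9"]

Derivation:
idom tree: n1←n0 n2←n1 n3←n0 n4←n1 n5←n4 n6←n3 n7←n5 n8←n4 n9←n0
Dom at joins:
  n1: preds {n0,n7}: {n0} ∩ {n0,n1,n4,n5,n7} = {n0}; idom=n0
  n4: preds {n1,n2}: {n0,n1} ∩ {n0,n1,n2} = {n0,n1}; idom=n1
  n8: preds {n4,n5}: {n0,n1,n4} ∩ {n0,n1,n4,n5} = {n0,n1,n4}; idom=n4
  n9: preds {n6,n7,n8}: {n0,n3,n6} ∩ {n0,n1,n4,n5,n7} ∩ {n0,n1,n4,n8} = {n0}; idom=n0

Frontier:
  n1←n0: walk · to n0
  n1←n7: walk n7→n5→n4→n1 to n0
  n4←n1: walk · to n1
  n4←n2: walk n2 to n1
  n8←n4: walk · to n4
  n8←n5: walk n5 to n4
  n9←n6: walk n6→n3 to n0
  n9←n7: walk n7→n5→n4→n1 to n0
  n9←n8: walk n8→n4→n1 to n0
  n0: DF=∅
  n1: DF={n1,n9}
  n2: DF={n4}
  n3: DF={n9}
  n4: DF={n1,n9}
  n5: DF={n1,n8,n9}
  n6: DF={n9}
  n7: DF={n1,n9}
  n8: DF={n9}
  n9: DF=∅

DF(n4) = ["n1", "n9"]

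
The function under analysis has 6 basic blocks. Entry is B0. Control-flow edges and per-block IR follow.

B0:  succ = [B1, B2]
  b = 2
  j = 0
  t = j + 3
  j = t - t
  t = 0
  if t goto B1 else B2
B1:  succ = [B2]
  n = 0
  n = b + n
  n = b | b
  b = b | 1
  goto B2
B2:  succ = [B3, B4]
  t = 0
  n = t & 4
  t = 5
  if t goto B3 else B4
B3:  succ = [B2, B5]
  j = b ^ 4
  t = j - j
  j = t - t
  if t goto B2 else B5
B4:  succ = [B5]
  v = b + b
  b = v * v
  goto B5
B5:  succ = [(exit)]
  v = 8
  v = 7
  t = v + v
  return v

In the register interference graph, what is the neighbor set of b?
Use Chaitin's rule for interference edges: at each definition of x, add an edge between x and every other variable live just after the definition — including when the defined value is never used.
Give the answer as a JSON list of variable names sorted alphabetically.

def/use:
  B0 def {b,j,t} use ∅
  B1 def {b,n} use {b}
  B2 def {n,t} use ∅
  B3 def {j,t} use {b}
  B4 def {b,v} use {b}
  B5 def {t,v} use ∅

Live sets:
  B0: in=∅ out={b}
  B1: in={b} out={b}
  B2: in={b} out={b}
  B3: in={b} out={b}
  B4: in={b} out=∅
  B5: in=∅ out=∅

Conflict graph:
  b↔{j,n,t}
  j↔{b,t}
  n↔{b}
  t↔{b,j,v}
  v↔{t}

N(b) = ["j", "n", "t"]

Answer: ["j", "n", "t"]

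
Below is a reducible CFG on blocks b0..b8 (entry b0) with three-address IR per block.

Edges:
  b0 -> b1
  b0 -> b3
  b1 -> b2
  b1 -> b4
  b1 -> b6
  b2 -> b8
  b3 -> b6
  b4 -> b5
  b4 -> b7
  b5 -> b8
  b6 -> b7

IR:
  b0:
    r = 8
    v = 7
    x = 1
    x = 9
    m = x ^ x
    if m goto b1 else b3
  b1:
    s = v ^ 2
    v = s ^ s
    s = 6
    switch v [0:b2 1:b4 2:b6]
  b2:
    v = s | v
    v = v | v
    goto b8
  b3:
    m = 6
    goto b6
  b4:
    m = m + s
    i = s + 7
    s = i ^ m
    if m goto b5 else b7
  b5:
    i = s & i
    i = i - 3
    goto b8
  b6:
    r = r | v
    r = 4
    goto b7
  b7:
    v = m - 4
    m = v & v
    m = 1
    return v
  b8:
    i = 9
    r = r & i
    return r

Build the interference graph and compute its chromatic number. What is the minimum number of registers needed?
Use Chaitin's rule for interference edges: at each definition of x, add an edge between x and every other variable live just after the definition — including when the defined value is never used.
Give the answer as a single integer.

Answer: 4

Derivation:
Block summaries:
  b0: def={m,r,v,x} ue=∅
  b1: def={s,v} ue={v}
  b2: def={v} ue={s,v}
  b3: def={m} ue=∅
  b4: def={i,m,s} ue={m,s}
  b5: def={i} ue={i,s}
  b6: def={r} ue={r,v}
  b7: def={m,v} ue={m}
  b8: def={i,r} ue={r}

Backward fixpoint:
  b0: in=∅ out={m,r,v}
  b1: in={m,r,v} out={m,r,s,v}
  b2: in={r,s,v} out={r}
  b3: in={r,v} out={m,r,v}
  b4: in={m,r,s} out={i,m,r,s}
  b5: in={i,r,s} out={r}
  b6: in={m,r,v} out={m}
  b7: in={m} out=∅
  b8: in={r} out=∅

Conflict graph:
  i — {m,r,s}
  m — {i,r,s,v}
  r — {i,m,s,v,x}
  s — {i,m,r,v}
  v — {m,r,s,x}
  x — {r,v}

Colouring:
  clique {i,m,r,s} ⇒ need ≥ 4
  assign i→R3 m→R1 r→R0 s→R2 v→R3 x→R1 — no edge inside a register ⇒ χ ≤ 4
  χ = 4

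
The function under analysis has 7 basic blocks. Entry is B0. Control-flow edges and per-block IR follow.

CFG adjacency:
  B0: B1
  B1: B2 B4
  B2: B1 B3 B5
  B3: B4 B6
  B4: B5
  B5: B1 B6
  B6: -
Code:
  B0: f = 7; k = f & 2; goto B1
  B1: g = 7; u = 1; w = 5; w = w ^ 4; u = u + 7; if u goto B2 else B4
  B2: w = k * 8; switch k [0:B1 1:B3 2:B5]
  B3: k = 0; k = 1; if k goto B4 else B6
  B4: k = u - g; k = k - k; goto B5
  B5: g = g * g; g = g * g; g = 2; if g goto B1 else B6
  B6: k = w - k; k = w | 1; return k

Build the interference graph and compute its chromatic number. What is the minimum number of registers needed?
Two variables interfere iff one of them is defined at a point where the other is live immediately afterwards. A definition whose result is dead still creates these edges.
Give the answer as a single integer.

Block summaries:
  B0: {f,k} / ∅
  B1: {g,u,w} / ∅
  B2: {w} / {k}
  B3: {k} / ∅
  B4: {k} / {g,u}
  B5: {g} / {g}
  B6: {k} / {k,w}

Live sets:
  B0: in=∅ out={k}
  B1: in={k} out={g,k,u,w}
  B2: in={g,k,u} out={g,k,u,w}
  B3: in={g,u,w} out={g,k,u,w}
  B4: in={g,u,w} out={g,k,w}
  B5: in={g,k,w} out={k,w}
  B6: in={k,w} out=∅

Interference:
  f: ∅
  g: {k,u,w}
  k: {g,u,w}
  u: {g,k,w}
  w: {g,k,u}

Registers:
  clique {g,k,u,w} ⇒ need ≥ 4
  assign f→R0 g→R0 k→R1 u→R2 w→R3 — no edge inside a register ⇒ χ ≤ 4
  χ = 4

Answer: 4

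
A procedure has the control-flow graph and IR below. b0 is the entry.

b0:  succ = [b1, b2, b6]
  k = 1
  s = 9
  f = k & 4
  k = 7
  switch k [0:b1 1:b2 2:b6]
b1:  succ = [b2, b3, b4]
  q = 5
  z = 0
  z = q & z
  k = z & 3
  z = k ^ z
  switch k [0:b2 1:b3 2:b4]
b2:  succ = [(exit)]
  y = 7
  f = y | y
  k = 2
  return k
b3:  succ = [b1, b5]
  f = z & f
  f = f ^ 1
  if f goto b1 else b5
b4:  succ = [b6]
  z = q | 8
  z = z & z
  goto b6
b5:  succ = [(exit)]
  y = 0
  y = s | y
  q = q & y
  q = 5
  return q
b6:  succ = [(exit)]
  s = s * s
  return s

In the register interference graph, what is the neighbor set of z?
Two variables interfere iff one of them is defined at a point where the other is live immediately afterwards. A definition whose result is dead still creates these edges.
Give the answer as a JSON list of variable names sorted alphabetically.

Answer: ["f", "k", "q", "s"]

Derivation:
Per-block:
  b0: {f,k,s} / ∅
  b1: {k,q,z} / ∅
  b2: {f,k,y} / ∅
  b3: {f} / {f,z}
  b4: {z} / {q}
  b5: {q,y} / {q,s}
  b6: {s} / {s}

Live sets:
  live b0: ∅→{f,s}
  live b1: {f,s}→{f,q,s,z}
  live b2: ∅→∅
  live b3: {f,q,s,z}→{f,q,s}
  live b4: {q,s}→{s}
  live b5: {q,s}→∅
  live b6: {s}→∅

Conflict graph:
  f: {k,q,s,z}
  k: {f,q,s,z}
  q: {f,k,s,y,z}
  s: {f,k,q,y,z}
  y: {q,s}
  z: {f,k,q,s}

N(z) = ["f", "k", "q", "s"]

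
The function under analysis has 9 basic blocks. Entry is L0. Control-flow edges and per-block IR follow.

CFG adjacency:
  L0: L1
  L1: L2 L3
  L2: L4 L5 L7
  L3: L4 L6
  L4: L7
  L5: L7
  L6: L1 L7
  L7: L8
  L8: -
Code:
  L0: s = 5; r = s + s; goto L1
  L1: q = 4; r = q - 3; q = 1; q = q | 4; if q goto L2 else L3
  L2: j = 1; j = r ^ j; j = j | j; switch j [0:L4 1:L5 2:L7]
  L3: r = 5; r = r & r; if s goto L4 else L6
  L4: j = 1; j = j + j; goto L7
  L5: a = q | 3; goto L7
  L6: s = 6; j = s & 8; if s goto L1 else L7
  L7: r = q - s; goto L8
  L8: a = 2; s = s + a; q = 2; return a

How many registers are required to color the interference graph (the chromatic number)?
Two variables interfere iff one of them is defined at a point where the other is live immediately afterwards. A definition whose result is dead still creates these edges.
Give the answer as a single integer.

Block summaries:
  L0: def={r,s} ue=∅
  L1: def={q,r} ue=∅
  L2: def={j} ue={r}
  L3: def={r} ue={s}
  L4: def={j} ue=∅
  L5: def={a} ue={q}
  L6: def={j,s} ue=∅
  L7: def={r} ue={q,s}
  L8: def={a,q,s} ue={s}

Live sets:
  live L0: ∅→{s}
  live L1: {s}→{q,r,s}
  live L2: {q,r,s}→{q,s}
  live L3: {q,s}→{q,s}
  live L4: {q,s}→{q,s}
  live L5: {q,s}→{q,s}
  live L6: {q}→{q,s}
  live L7: {q,s}→{s}
  live L8: {s}→∅

Conflict graph:
  a — {q,s}
  j — {q,r,s}
  q — {a,j,r,s}
  r — {j,q,s}
  s — {a,j,q,r}

Colouring:
  lower bound: {j,q,r,s} mutually conflict ⇒ χ ≥ 4
  assign a→c2 j→c2 q→c0 r→c3 s→c1 — no edge inside a register ⇒ χ ≤ 4
  χ = 4

Answer: 4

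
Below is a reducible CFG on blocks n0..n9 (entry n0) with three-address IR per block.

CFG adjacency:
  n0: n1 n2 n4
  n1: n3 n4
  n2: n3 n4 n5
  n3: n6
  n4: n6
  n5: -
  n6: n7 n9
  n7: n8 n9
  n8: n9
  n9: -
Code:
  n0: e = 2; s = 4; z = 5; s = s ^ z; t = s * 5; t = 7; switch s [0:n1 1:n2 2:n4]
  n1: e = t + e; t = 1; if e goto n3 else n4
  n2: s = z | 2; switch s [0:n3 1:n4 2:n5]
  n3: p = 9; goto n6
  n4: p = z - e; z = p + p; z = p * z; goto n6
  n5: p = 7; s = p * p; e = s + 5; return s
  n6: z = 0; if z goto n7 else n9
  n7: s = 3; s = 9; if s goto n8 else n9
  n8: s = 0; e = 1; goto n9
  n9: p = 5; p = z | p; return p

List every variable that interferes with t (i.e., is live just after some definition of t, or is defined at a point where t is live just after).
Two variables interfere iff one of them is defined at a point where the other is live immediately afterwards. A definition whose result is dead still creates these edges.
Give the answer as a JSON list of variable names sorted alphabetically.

def/use:
  n0: {e,s,t,z} / ∅
  n1: {e,t} / {e,t}
  n2: {s} / {z}
  n3: {p} / ∅
  n4: {p,z} / {e,z}
  n5: {e,p,s} / ∅
  n6: {z} / ∅
  n7: {s} / ∅
  n8: {e,s} / ∅
  n9: {p} / {z}

Backward fixpoint:
  n0: in=∅ out={e,t,z}
  n1: in={e,t,z} out={e,z}
  n2: in={e,z} out={e,z}
  n3: in=∅ out=∅
  n4: in={e,z} out=∅
  n5: in=∅ out=∅
  n6: in=∅ out={z}
  n7: in={z} out={z}
  n8: in={z} out={z}
  n9: in={z} out=∅

Conflict graph:
  e↔{s,t,z}
  p↔{z}
  s↔{e,t,z}
  t↔{e,s,z}
  z↔{e,p,s,t}

N(t) = ["e", "s", "z"]

Answer: ["e", "s", "z"]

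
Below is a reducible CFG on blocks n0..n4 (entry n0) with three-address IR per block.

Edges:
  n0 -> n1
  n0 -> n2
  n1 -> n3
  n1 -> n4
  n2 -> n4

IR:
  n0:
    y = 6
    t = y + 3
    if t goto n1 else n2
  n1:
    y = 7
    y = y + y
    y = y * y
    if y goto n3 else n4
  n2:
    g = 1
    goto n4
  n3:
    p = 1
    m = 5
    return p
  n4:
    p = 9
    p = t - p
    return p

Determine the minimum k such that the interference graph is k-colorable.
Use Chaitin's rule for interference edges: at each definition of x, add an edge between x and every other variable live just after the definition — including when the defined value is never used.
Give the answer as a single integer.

Answer: 2

Analysis:
Per-block:
  n0 def {t,y} use ∅
  n1 def {y} use ∅
  n2 def {g} use ∅
  n3 def {m,p} use ∅
  n4 def {p} use {t}

Backward fixpoint:
  live n0: ∅→{t}
  live n1: {t}→{t}
  live n2: {t}→{t}
  live n3: ∅→∅
  live n4: {t}→∅

Interfere edges:
  g: {t}
  m: {p}
  p: {m,t}
  t: {g,p,y}
  y: {t}

Colouring:
  clique {g,t} ⇒ need ≥ 2
  2-colouring: R0={m,t}  R1={g,p,y}
  χ = 2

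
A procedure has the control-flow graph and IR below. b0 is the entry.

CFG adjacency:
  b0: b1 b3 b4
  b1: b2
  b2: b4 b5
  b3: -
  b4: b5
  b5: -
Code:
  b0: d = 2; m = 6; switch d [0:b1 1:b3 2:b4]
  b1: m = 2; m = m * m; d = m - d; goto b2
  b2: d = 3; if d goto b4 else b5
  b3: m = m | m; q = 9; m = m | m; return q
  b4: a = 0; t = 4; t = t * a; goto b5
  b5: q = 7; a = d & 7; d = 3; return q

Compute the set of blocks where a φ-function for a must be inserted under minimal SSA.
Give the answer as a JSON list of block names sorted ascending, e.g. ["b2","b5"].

Answer: ["b5"]

Derivation:
idom tree: b1←b0 b2←b1 b3←b0 b4←b0 b5←b0
Dom∩ at merges:
  b4: preds {b0,b2}: {b0} ∩ {b0,b1,b2} = {b0}; idom=b0
  b5: preds {b2,b4}: {b0,b1,b2} ∩ {b0,b4} = {b0}; idom=b0

DF walk-up:
  join b4 pred b0: · stop@b0
  join b4 pred b2: b2→b1 stop@b0
  join b5 pred b2: b2→b1 stop@b0
  join b5 pred b4: b4 stop@b0
  DF(b0)=∅
  DF(b1)={b4,b5}
  DF(b2)={b4,b5}
  DF(b3)=∅
  DF(b4)={b5}
  DF(b5)=∅

φ for a: defs {b4,b5}
  DF⁺ = {b5}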